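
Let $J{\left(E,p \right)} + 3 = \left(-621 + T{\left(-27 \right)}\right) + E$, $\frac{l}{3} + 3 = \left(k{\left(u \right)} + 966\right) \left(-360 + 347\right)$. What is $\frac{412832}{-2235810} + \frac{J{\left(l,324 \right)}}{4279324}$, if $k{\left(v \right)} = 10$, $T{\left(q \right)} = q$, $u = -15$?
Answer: $- \frac{33093239143}{170852774865} \approx -0.19369$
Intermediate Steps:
$l = -38073$ ($l = -9 + 3 \left(10 + 966\right) \left(-360 + 347\right) = -9 + 3 \cdot 976 \left(-13\right) = -9 + 3 \left(-12688\right) = -9 - 38064 = -38073$)
$J{\left(E,p \right)} = -651 + E$ ($J{\left(E,p \right)} = -3 + \left(\left(-621 - 27\right) + E\right) = -3 + \left(-648 + E\right) = -651 + E$)
$\frac{412832}{-2235810} + \frac{J{\left(l,324 \right)}}{4279324} = \frac{412832}{-2235810} + \frac{-651 - 38073}{4279324} = 412832 \left(- \frac{1}{2235810}\right) - \frac{1383}{152833} = - \frac{206416}{1117905} - \frac{1383}{152833} = - \frac{33093239143}{170852774865}$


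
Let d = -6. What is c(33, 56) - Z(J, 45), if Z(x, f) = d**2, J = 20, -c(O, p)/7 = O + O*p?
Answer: -13203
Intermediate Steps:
c(O, p) = -7*O - 7*O*p (c(O, p) = -7*(O + O*p) = -7*O - 7*O*p)
Z(x, f) = 36 (Z(x, f) = (-6)**2 = 36)
c(33, 56) - Z(J, 45) = -7*33*(1 + 56) - 1*36 = -7*33*57 - 36 = -13167 - 36 = -13203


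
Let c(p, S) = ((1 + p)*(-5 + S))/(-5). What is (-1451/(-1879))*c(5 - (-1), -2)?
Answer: 71099/9395 ≈ 7.5677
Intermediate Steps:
c(p, S) = -(1 + p)*(-5 + S)/5 (c(p, S) = ((1 + p)*(-5 + S))*(-⅕) = -(1 + p)*(-5 + S)/5)
(-1451/(-1879))*c(5 - (-1), -2) = (-1451/(-1879))*(1 + (5 - (-1)) - ⅕*(-2) - ⅕*(-2)*(5 - (-1))) = (-1451*(-1/1879))*(1 + (5 - 1*(-1)) + ⅖ - ⅕*(-2)*(5 - 1*(-1))) = 1451*(1 + (5 + 1) + ⅖ - ⅕*(-2)*(5 + 1))/1879 = 1451*(1 + 6 + ⅖ - ⅕*(-2)*6)/1879 = 1451*(1 + 6 + ⅖ + 12/5)/1879 = (1451/1879)*(49/5) = 71099/9395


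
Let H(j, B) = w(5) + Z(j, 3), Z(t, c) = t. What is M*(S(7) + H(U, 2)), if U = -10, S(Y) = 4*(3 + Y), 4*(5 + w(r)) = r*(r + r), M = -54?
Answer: -2025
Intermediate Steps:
w(r) = -5 + r²/2 (w(r) = -5 + (r*(r + r))/4 = -5 + (r*(2*r))/4 = -5 + (2*r²)/4 = -5 + r²/2)
S(Y) = 12 + 4*Y
H(j, B) = 15/2 + j (H(j, B) = (-5 + (½)*5²) + j = (-5 + (½)*25) + j = (-5 + 25/2) + j = 15/2 + j)
M*(S(7) + H(U, 2)) = -54*((12 + 4*7) + (15/2 - 10)) = -54*((12 + 28) - 5/2) = -54*(40 - 5/2) = -54*75/2 = -2025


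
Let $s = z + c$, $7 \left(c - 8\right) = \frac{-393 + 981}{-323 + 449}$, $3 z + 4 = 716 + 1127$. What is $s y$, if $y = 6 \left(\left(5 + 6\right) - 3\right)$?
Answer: $29840$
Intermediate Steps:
$z = 613$ ($z = - \frac{4}{3} + \frac{716 + 1127}{3} = - \frac{4}{3} + \frac{1}{3} \cdot 1843 = - \frac{4}{3} + \frac{1843}{3} = 613$)
$c = \frac{26}{3}$ ($c = 8 + \frac{\left(-393 + 981\right) \frac{1}{-323 + 449}}{7} = 8 + \frac{588 \cdot \frac{1}{126}}{7} = 8 + \frac{1}{7} \cdot \frac{14}{3} = 8 + \frac{2}{3} = \frac{26}{3} \approx 8.6667$)
$y = 48$ ($y = 6 \left(11 - 3\right) = 6 \cdot 8 = 48$)
$s = \frac{1865}{3}$ ($s = 613 + \frac{26}{3} = \frac{1865}{3} \approx 621.67$)
$s y = \frac{1865}{3} \cdot 48 = 29840$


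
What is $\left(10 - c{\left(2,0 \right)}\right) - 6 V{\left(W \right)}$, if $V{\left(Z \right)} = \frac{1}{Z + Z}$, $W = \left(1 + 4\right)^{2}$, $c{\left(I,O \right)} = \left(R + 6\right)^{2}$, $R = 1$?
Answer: $- \frac{978}{25} \approx -39.12$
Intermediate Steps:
$c{\left(I,O \right)} = 49$ ($c{\left(I,O \right)} = \left(1 + 6\right)^{2} = 7^{2} = 49$)
$W = 25$ ($W = 5^{2} = 25$)
$V{\left(Z \right)} = \frac{1}{2 Z}$
$\left(10 - c{\left(2,0 \right)}\right) - 6 V{\left(W \right)} = \left(10 - 49\right) - 6 \frac{1}{2 \cdot 25} = \left(10 - 49\right) - 6 \cdot \frac{1}{2} \cdot \frac{1}{25} = -39 - \frac{3}{25} = - \frac{978}{25}$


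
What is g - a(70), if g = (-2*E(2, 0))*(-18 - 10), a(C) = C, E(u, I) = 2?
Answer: 42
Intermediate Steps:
g = 112 (g = (-2*2)*(-18 - 10) = -4*(-28) = 112)
g - a(70) = 112 - 1*70 = 112 - 70 = 42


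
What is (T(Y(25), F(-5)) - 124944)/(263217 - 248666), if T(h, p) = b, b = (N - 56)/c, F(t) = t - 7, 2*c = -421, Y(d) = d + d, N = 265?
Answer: -52601842/6125971 ≈ -8.5867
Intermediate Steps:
Y(d) = 2*d
c = -421/2 (c = (1/2)*(-421) = -421/2 ≈ -210.50)
F(t) = -7 + t
b = -418/421 (b = (265 - 56)/(-421/2) = 209*(-2/421) = -418/421 ≈ -0.99287)
T(h, p) = -418/421
(T(Y(25), F(-5)) - 124944)/(263217 - 248666) = (-418/421 - 124944)/(263217 - 248666) = -52601842/421/14551 = -52601842/421*1/14551 = -52601842/6125971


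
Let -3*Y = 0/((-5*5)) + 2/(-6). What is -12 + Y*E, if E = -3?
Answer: -37/3 ≈ -12.333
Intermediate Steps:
Y = 1/9 (Y = -(0/((-5*5)) + 2/(-6))/3 = -(0/(-25) + 2*(-1/6))/3 = -(0*(-1/25) - 1/3)/3 = -(0 - 1/3)/3 = -1/3*(-1/3) = 1/9 ≈ 0.11111)
-12 + Y*E = -12 + (1/9)*(-3) = -12 - 1/3 = -37/3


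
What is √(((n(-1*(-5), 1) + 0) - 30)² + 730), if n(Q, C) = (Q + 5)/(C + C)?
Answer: √1355 ≈ 36.810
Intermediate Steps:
n(Q, C) = (5 + Q)/(2*C) (n(Q, C) = (5 + Q)/((2*C)) = (5 + Q)*(1/(2*C)) = (5 + Q)/(2*C))
√(((n(-1*(-5), 1) + 0) - 30)² + 730) = √((((½)*(5 - 1*(-5))/1 + 0) - 30)² + 730) = √((((½)*1*(5 + 5) + 0) - 30)² + 730) = √((((½)*1*10 + 0) - 30)² + 730) = √(((5 + 0) - 30)² + 730) = √((5 - 30)² + 730) = √((-25)² + 730) = √(625 + 730) = √1355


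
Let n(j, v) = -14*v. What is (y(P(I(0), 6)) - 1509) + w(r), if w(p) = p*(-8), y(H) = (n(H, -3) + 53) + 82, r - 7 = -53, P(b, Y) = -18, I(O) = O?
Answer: -964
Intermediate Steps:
r = -46 (r = 7 - 53 = -46)
y(H) = 177 (y(H) = (-14*(-3) + 53) + 82 = (42 + 53) + 82 = 95 + 82 = 177)
w(p) = -8*p
(y(P(I(0), 6)) - 1509) + w(r) = (177 - 1509) - 8*(-46) = -1332 + 368 = -964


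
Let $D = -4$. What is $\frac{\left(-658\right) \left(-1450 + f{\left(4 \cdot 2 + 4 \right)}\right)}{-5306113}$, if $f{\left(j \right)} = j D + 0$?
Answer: $- \frac{985684}{5306113} \approx -0.18576$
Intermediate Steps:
$f{\left(j \right)} = - 4 j$ ($f{\left(j \right)} = j \left(-4\right) + 0 = - 4 j + 0 = - 4 j$)
$\frac{\left(-658\right) \left(-1450 + f{\left(4 \cdot 2 + 4 \right)}\right)}{-5306113} = \frac{\left(-658\right) \left(-1450 - 4 \left(4 \cdot 2 + 4\right)\right)}{-5306113} = - 658 \left(-1450 - 4 \left(8 + 4\right)\right) \left(- \frac{1}{5306113}\right) = - 658 \left(-1450 - 48\right) \left(- \frac{1}{5306113}\right) = \left(-658\right) \left(-1498\right) \left(- \frac{1}{5306113}\right) = 985684 \left(- \frac{1}{5306113}\right) = - \frac{985684}{5306113}$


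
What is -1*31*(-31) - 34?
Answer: 927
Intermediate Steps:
-1*31*(-31) - 34 = -31*(-31) - 34 = 961 - 34 = 927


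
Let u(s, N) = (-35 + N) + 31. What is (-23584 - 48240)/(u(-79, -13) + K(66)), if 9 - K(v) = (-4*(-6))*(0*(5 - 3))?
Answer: 8978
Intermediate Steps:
u(s, N) = -4 + N
K(v) = 9 (K(v) = 9 - (-4*(-6))*0*(5 - 3) = 9 - 24*0*2 = 9 - 24*0 = 9 - 1*0 = 9 + 0 = 9)
(-23584 - 48240)/(u(-79, -13) + K(66)) = (-23584 - 48240)/((-4 - 13) + 9) = -71824/(-17 + 9) = -71824/(-8) = -71824*(-⅛) = 8978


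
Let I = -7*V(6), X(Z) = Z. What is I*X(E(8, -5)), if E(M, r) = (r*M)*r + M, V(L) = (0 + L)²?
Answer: -52416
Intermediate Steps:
V(L) = L²
E(M, r) = M + M*r² (E(M, r) = (M*r)*r + M = M*r² + M = M + M*r²)
I = -252 (I = -7*6² = -7*36 = -252)
I*X(E(8, -5)) = -2016*(1 + (-5)²) = -2016*(1 + 25) = -2016*26 = -252*208 = -52416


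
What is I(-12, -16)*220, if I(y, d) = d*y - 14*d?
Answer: 91520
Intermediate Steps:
I(y, d) = -14*d + d*y
I(-12, -16)*220 = -16*(-14 - 12)*220 = -16*(-26)*220 = 416*220 = 91520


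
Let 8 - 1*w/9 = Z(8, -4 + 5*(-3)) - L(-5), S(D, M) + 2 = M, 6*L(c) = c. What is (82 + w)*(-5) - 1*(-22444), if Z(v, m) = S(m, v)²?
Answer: 46663/2 ≈ 23332.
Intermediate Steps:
L(c) = c/6
S(D, M) = -2 + M
Z(v, m) = (-2 + v)²
w = -519/2 (w = 72 - 9*((-2 + 8)² - (-5)/6) = 72 - 9*(6² - 1*(-⅚)) = 72 - 9*(36 + ⅚) = 72 - 9*221/6 = 72 - 663/2 = -519/2 ≈ -259.50)
(82 + w)*(-5) - 1*(-22444) = (82 - 519/2)*(-5) - 1*(-22444) = -355/2*(-5) + 22444 = 1775/2 + 22444 = 46663/2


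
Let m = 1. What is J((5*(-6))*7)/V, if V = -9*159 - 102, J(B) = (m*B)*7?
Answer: 70/73 ≈ 0.95890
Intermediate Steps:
J(B) = 7*B (J(B) = (1*B)*7 = B*7 = 7*B)
V = -1533 (V = -1431 - 102 = -1533)
J((5*(-6))*7)/V = (7*((5*(-6))*7))/(-1533) = (7*(-30*7))*(-1/1533) = (7*(-210))*(-1/1533) = -1470*(-1/1533) = 70/73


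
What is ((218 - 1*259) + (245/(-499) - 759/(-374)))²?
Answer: 448236945025/287845156 ≈ 1557.2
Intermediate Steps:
((218 - 1*259) + (245/(-499) - 759/(-374)))² = ((218 - 259) + (245*(-1/499) - 759*(-1/374)))² = (-41 + (-245/499 + 69/34))² = (-41 + 26101/16966)² = (-669505/16966)² = 448236945025/287845156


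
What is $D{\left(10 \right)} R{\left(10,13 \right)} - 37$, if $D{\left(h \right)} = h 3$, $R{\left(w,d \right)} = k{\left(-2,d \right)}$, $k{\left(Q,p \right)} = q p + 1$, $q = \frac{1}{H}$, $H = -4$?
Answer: $- \frac{209}{2} \approx -104.5$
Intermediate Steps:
$q = - \frac{1}{4}$ ($q = \frac{1}{-4} = - \frac{1}{4} \approx -0.25$)
$k{\left(Q,p \right)} = 1 - \frac{p}{4}$ ($k{\left(Q,p \right)} = - \frac{p}{4} + 1 = 1 - \frac{p}{4}$)
$R{\left(w,d \right)} = 1 - \frac{d}{4}$
$D{\left(h \right)} = 3 h$
$D{\left(10 \right)} R{\left(10,13 \right)} - 37 = 3 \cdot 10 \left(1 - \frac{13}{4}\right) - 37 = 30 \left(1 - \frac{13}{4}\right) - 37 = 30 \left(- \frac{9}{4}\right) - 37 = - \frac{135}{2} - 37 = - \frac{209}{2}$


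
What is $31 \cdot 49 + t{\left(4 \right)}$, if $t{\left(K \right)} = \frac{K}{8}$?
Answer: $\frac{3039}{2} \approx 1519.5$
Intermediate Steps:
$t{\left(K \right)} = \frac{K}{8}$ ($t{\left(K \right)} = K \frac{1}{8} = \frac{K}{8}$)
$31 \cdot 49 + t{\left(4 \right)} = 31 \cdot 49 + \frac{1}{8} \cdot 4 = 1519 + \frac{1}{2} = \frac{3039}{2}$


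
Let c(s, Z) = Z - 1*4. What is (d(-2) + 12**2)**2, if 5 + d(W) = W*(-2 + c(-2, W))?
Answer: 24025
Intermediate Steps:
c(s, Z) = -4 + Z (c(s, Z) = Z - 4 = -4 + Z)
d(W) = -5 + W*(-6 + W) (d(W) = -5 + W*(-2 + (-4 + W)) = -5 + W*(-6 + W))
(d(-2) + 12**2)**2 = ((-5 + (-2)**2 - 6*(-2)) + 12**2)**2 = ((-5 + 4 + 12) + 144)**2 = (11 + 144)**2 = 155**2 = 24025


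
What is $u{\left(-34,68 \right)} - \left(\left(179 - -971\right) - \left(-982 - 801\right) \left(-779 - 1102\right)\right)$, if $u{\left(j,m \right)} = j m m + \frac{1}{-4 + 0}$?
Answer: $\frac{12781827}{4} \approx 3.1955 \cdot 10^{6}$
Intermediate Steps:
$u{\left(j,m \right)} = - \frac{1}{4} + j m^{2}$ ($u{\left(j,m \right)} = j m^{2} + \frac{1}{-4} = j m^{2} - \frac{1}{4} = - \frac{1}{4} + j m^{2}$)
$u{\left(-34,68 \right)} - \left(\left(179 - -971\right) - \left(-982 - 801\right) \left(-779 - 1102\right)\right) = \left(- \frac{1}{4} - 34 \cdot 68^{2}\right) - \left(\left(179 - -971\right) - \left(-982 - 801\right) \left(-779 - 1102\right)\right) = \left(- \frac{1}{4} - 157216\right) - \left(\left(179 + 971\right) - \left(-1783\right) \left(-1881\right)\right) = \left(- \frac{1}{4} - 157216\right) - \left(1150 - 3353823\right) = - \frac{628865}{4} - \left(1150 - 3353823\right) = - \frac{628865}{4} - -3352673 = - \frac{628865}{4} + 3352673 = \frac{12781827}{4}$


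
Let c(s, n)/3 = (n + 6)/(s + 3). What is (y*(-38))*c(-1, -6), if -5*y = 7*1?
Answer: 0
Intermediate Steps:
c(s, n) = 3*(6 + n)/(3 + s) (c(s, n) = 3*((n + 6)/(s + 3)) = 3*((6 + n)/(3 + s)) = 3*(6 + n)/(3 + s))
y = -7/5 ≈ -1.4000
(y*(-38))*c(-1, -6) = (-7/5*(-38))*(3*(6 - 6)/(3 - 1)) = 266*(3*0/2)/5 = 266*(3*(½)*0)/5 = (266/5)*0 = 0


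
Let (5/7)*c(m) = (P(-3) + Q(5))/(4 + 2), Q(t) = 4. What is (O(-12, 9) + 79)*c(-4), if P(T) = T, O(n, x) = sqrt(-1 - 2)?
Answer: 553/30 + 7*I*sqrt(3)/30 ≈ 18.433 + 0.40415*I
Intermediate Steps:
O(n, x) = I*sqrt(3) (O(n, x) = sqrt(-3) = I*sqrt(3))
c(m) = 7/30 (c(m) = 7*((-3 + 4)/(4 + 2))/5 = 7*(1/6)/5 = 7*(1*(1/6))/5 = (7/5)*(1/6) = 7/30)
(O(-12, 9) + 79)*c(-4) = (I*sqrt(3) + 79)*(7/30) = (79 + I*sqrt(3))*(7/30) = 553/30 + 7*I*sqrt(3)/30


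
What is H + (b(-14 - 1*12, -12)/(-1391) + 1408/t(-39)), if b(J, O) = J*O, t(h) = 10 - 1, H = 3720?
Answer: 3732800/963 ≈ 3876.2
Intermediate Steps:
t(h) = 9
H + (b(-14 - 1*12, -12)/(-1391) + 1408/t(-39)) = 3720 + (((-14 - 1*12)*(-12))/(-1391) + 1408/9) = 3720 + (((-14 - 12)*(-12))*(-1/1391) + 1408*(1/9)) = 3720 + (-26*(-12)*(-1/1391) + 1408/9) = 3720 + (312*(-1/1391) + 1408/9) = 3720 + (-24/107 + 1408/9) = 3720 + 150440/963 = 3732800/963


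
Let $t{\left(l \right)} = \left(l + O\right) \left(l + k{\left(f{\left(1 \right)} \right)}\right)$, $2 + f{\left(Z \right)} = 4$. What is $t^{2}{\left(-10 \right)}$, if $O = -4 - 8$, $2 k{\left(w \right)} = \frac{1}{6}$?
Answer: $\frac{1713481}{36} \approx 47597.0$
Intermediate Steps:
$f{\left(Z \right)} = 2$ ($f{\left(Z \right)} = -2 + 4 = 2$)
$k{\left(w \right)} = \frac{1}{12}$ ($k{\left(w \right)} = \frac{1}{2 \cdot 6} = \frac{1}{2} \cdot \frac{1}{6} = \frac{1}{12}$)
$O = -12$ ($O = -4 - 8 = -12$)
$t{\left(l \right)} = \left(-12 + l\right) \left(\frac{1}{12} + l\right)$ ($t{\left(l \right)} = \left(l - 12\right) \left(l + \frac{1}{12}\right) = \left(-12 + l\right) \left(\frac{1}{12} + l\right)$)
$t^{2}{\left(-10 \right)} = \left(-1 + \left(-10\right)^{2} - - \frac{715}{6}\right)^{2} = \left(-1 + 100 + \frac{715}{6}\right)^{2} = \left(\frac{1309}{6}\right)^{2} = \frac{1713481}{36}$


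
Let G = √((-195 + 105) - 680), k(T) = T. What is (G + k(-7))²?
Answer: (7 - I*√770)² ≈ -721.0 - 388.48*I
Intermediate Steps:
G = I*√770 (G = √(-90 - 680) = √(-770) = I*√770 ≈ 27.749*I)
(G + k(-7))² = (I*√770 - 7)² = (-7 + I*√770)²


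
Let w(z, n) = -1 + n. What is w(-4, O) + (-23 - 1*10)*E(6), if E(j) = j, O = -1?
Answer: -200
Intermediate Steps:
w(-4, O) + (-23 - 1*10)*E(6) = (-1 - 1) + (-23 - 1*10)*6 = -2 + (-23 - 10)*6 = -2 - 33*6 = -2 - 198 = -200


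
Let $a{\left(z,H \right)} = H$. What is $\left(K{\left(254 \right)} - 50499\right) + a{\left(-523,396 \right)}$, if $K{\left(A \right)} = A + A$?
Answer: $-49595$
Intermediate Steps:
$K{\left(A \right)} = 2 A$
$\left(K{\left(254 \right)} - 50499\right) + a{\left(-523,396 \right)} = \left(2 \cdot 254 - 50499\right) + 396 = \left(508 - 50499\right) + 396 = -49991 + 396 = -49595$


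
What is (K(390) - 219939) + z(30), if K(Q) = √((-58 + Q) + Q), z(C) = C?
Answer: -219909 + 19*√2 ≈ -2.1988e+5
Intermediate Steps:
K(Q) = √(-58 + 2*Q)
(K(390) - 219939) + z(30) = (√(-58 + 2*390) - 219939) + 30 = (√(-58 + 780) - 219939) + 30 = (√722 - 219939) + 30 = (19*√2 - 219939) + 30 = (-219939 + 19*√2) + 30 = -219909 + 19*√2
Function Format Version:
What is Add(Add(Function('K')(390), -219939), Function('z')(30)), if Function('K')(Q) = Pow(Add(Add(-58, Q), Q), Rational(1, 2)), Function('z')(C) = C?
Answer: Add(-219909, Mul(19, Pow(2, Rational(1, 2)))) ≈ -2.1988e+5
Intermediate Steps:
Function('K')(Q) = Pow(Add(-58, Mul(2, Q)), Rational(1, 2))
Add(Add(Function('K')(390), -219939), Function('z')(30)) = Add(Add(Pow(Add(-58, Mul(2, 390)), Rational(1, 2)), -219939), 30) = Add(Add(Pow(Add(-58, 780), Rational(1, 2)), -219939), 30) = Add(Add(Pow(722, Rational(1, 2)), -219939), 30) = Add(Add(Mul(19, Pow(2, Rational(1, 2))), -219939), 30) = Add(Add(-219939, Mul(19, Pow(2, Rational(1, 2)))), 30) = Add(-219909, Mul(19, Pow(2, Rational(1, 2))))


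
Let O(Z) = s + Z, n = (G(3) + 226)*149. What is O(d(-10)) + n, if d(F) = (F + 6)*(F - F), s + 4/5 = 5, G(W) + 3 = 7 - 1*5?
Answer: 167646/5 ≈ 33529.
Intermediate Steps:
G(W) = -1 (G(W) = -3 + (7 - 1*5) = -3 + (7 - 5) = -3 + 2 = -1)
s = 21/5 (s = -4/5 + 5 = 21/5 ≈ 4.2000)
n = 33525 (n = (-1 + 226)*149 = 225*149 = 33525)
d(F) = 0 (d(F) = (6 + F)*0 = 0)
O(Z) = 21/5 + Z
O(d(-10)) + n = (21/5 + 0) + 33525 = 21/5 + 33525 = 167646/5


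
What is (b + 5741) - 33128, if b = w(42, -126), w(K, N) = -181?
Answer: -27568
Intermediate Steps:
b = -181
(b + 5741) - 33128 = (-181 + 5741) - 33128 = 5560 - 33128 = -27568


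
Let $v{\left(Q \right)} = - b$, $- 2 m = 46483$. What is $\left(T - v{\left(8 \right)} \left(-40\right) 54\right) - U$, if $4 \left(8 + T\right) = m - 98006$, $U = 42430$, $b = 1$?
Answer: $- \frac{599279}{8} \approx -74910.0$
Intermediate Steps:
$m = - \frac{46483}{2}$ ($m = \left(- \frac{1}{2}\right) 46483 = - \frac{46483}{2} \approx -23242.0$)
$v{\left(Q \right)} = -1$ ($v{\left(Q \right)} = \left(-1\right) 1 = -1$)
$T = - \frac{242559}{8}$ ($T = -8 + \frac{- \frac{46483}{2} - 98006}{4} = -8 + \frac{1}{4} \left(- \frac{242495}{2}\right) = -8 - \frac{242495}{8} = - \frac{242559}{8} \approx -30320.0$)
$\left(T - v{\left(8 \right)} \left(-40\right) 54\right) - U = \left(- \frac{242559}{8} - \left(-1\right) \left(-40\right) 54\right) - 42430 = \left(- \frac{242559}{8} - 40 \cdot 54\right) - 42430 = \left(- \frac{242559}{8} - 2160\right) - 42430 = - \frac{259839}{8} - 42430 = - \frac{599279}{8}$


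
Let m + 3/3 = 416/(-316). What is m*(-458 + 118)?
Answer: 62220/79 ≈ 787.59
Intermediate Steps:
m = -183/79 (m = -1 + 416/(-316) = -1 + 416*(-1/316) = -1 - 104/79 = -183/79 ≈ -2.3165)
m*(-458 + 118) = -183*(-458 + 118)/79 = -183/79*(-340) = 62220/79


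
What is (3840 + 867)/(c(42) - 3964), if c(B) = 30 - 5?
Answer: -1569/1313 ≈ -1.1950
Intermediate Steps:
c(B) = 25
(3840 + 867)/(c(42) - 3964) = (3840 + 867)/(25 - 3964) = 4707/(-3939) = 4707*(-1/3939) = -1569/1313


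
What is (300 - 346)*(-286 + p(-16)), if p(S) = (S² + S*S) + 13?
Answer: -10994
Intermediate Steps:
p(S) = 13 + 2*S² (p(S) = (S² + S²) + 13 = 2*S² + 13 = 13 + 2*S²)
(300 - 346)*(-286 + p(-16)) = (300 - 346)*(-286 + (13 + 2*(-16)²)) = -46*(-286 + (13 + 2*256)) = -46*(-286 + (13 + 512)) = -46*(-286 + 525) = -46*239 = -10994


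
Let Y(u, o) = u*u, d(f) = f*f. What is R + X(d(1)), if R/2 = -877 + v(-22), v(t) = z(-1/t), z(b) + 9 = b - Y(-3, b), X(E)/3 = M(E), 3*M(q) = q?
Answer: -19678/11 ≈ -1788.9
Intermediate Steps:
d(f) = f**2
M(q) = q/3
Y(u, o) = u**2
X(E) = E (X(E) = 3*(E/3) = E)
z(b) = -18 + b (z(b) = -9 + (b - 1*(-3)**2) = -9 + (b - 1*9) = -9 + (b - 9) = -9 + (-9 + b) = -18 + b)
v(t) = -18 - 1/t
R = -19689/11 (R = 2*(-877 + (-18 - 1/(-22))) = 2*(-877 + (-18 - 1*(-1/22))) = 2*(-877 + (-18 + 1/22)) = 2*(-877 - 395/22) = 2*(-19689/22) = -19689/11 ≈ -1789.9)
R + X(d(1)) = -19689/11 + 1**2 = -19689/11 + 1 = -19678/11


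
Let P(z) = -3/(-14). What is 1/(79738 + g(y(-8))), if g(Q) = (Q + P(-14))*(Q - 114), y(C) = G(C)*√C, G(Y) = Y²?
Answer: 2300333/128778867769 + 713664*I*√2/128778867769 ≈ 1.7863e-5 + 7.8373e-6*I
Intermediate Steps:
P(z) = 3/14 (P(z) = -3*(-1/14) = 3/14)
y(C) = C^(5/2) (y(C) = C²*√C = C^(5/2))
g(Q) = (-114 + Q)*(3/14 + Q) (g(Q) = (Q + 3/14)*(Q - 114) = (3/14 + Q)*(-114 + Q) = (-114 + Q)*(3/14 + Q))
1/(79738 + g(y(-8))) = 1/(79738 + (-171/7 + ((-8)^(5/2))² - 101952*I*√2/7)) = 1/(79738 + (-171/7 + (128*I*√2)² - 101952*I*√2/7)) = 1/(79738 + (-171/7 - 32768 - 101952*I*√2/7)) = 1/(79738 + (-229547/7 - 101952*I*√2/7)) = 1/(328619/7 - 101952*I*√2/7)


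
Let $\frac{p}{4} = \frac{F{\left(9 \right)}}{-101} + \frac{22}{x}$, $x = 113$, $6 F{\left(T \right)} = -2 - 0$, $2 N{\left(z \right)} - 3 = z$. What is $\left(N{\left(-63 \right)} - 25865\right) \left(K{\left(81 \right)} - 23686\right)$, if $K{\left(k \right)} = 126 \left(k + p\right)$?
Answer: $\frac{3954383189360}{11413} \approx 3.4648 \cdot 10^{8}$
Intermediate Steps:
$N{\left(z \right)} = \frac{3}{2} + \frac{z}{2}$
$F{\left(T \right)} = - \frac{1}{3}$ ($F{\left(T \right)} = \frac{-2 - 0}{6} = \frac{-2 + 0}{6} = \frac{1}{6} \left(-2\right) = - \frac{1}{3}$)
$p = \frac{27116}{34239}$ ($p = 4 \left(- \frac{1}{3 \left(-101\right)} + \frac{22}{113}\right) = 4 \left(\left(- \frac{1}{3}\right) \left(- \frac{1}{101}\right) + 22 \cdot \frac{1}{113}\right) = 4 \left(\frac{1}{303} + \frac{22}{113}\right) = 4 \cdot \frac{6779}{34239} = \frac{27116}{34239} \approx 0.79196$)
$K{\left(k \right)} = \frac{1138872}{11413} + 126 k$ ($K{\left(k \right)} = 126 \left(k + \frac{27116}{34239}\right) = 126 \left(\frac{27116}{34239} + k\right) = \frac{1138872}{11413} + 126 k$)
$\left(N{\left(-63 \right)} - 25865\right) \left(K{\left(81 \right)} - 23686\right) = \left(\left(\frac{3}{2} + \frac{1}{2} \left(-63\right)\right) - 25865\right) \left(\left(\frac{1138872}{11413} + 126 \cdot 81\right) - 23686\right) = \left(\left(\frac{3}{2} - \frac{63}{2}\right) - 25865\right) \left(\left(\frac{1138872}{11413} + 10206\right) - 23686\right) = \left(-30 - 25865\right) \left(\frac{117619950}{11413} - 23686\right) = \left(-25895\right) \left(- \frac{152708368}{11413}\right) = \frac{3954383189360}{11413}$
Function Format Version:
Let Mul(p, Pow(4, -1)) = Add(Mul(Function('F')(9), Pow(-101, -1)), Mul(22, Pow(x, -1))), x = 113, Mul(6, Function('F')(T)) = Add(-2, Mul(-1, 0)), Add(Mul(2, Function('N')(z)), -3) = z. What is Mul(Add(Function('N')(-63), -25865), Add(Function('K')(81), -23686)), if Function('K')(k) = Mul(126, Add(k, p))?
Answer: Rational(3954383189360, 11413) ≈ 3.4648e+8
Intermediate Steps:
Function('N')(z) = Add(Rational(3, 2), Mul(Rational(1, 2), z))
Function('F')(T) = Rational(-1, 3) (Function('F')(T) = Mul(Rational(1, 6), Add(-2, Mul(-1, 0))) = Mul(Rational(1, 6), Add(-2, 0)) = Mul(Rational(1, 6), -2) = Rational(-1, 3))
p = Rational(27116, 34239) (p = Mul(4, Add(Mul(Rational(-1, 3), Pow(-101, -1)), Mul(22, Pow(113, -1)))) = Mul(4, Add(Mul(Rational(-1, 3), Rational(-1, 101)), Mul(22, Rational(1, 113)))) = Mul(4, Add(Rational(1, 303), Rational(22, 113))) = Mul(4, Rational(6779, 34239)) = Rational(27116, 34239) ≈ 0.79196)
Function('K')(k) = Add(Rational(1138872, 11413), Mul(126, k)) (Function('K')(k) = Mul(126, Add(k, Rational(27116, 34239))) = Mul(126, Add(Rational(27116, 34239), k)) = Add(Rational(1138872, 11413), Mul(126, k)))
Mul(Add(Function('N')(-63), -25865), Add(Function('K')(81), -23686)) = Mul(Add(Add(Rational(3, 2), Mul(Rational(1, 2), -63)), -25865), Add(Add(Rational(1138872, 11413), Mul(126, 81)), -23686)) = Mul(Add(Add(Rational(3, 2), Rational(-63, 2)), -25865), Add(Add(Rational(1138872, 11413), 10206), -23686)) = Mul(Add(-30, -25865), Add(Rational(117619950, 11413), -23686)) = Mul(-25895, Rational(-152708368, 11413)) = Rational(3954383189360, 11413)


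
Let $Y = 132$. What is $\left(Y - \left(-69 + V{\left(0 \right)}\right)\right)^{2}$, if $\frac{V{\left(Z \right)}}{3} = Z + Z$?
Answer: $40401$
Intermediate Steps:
$V{\left(Z \right)} = 6 Z$ ($V{\left(Z \right)} = 3 \left(Z + Z\right) = 3 \cdot 2 Z = 6 Z$)
$\left(Y - \left(-69 + V{\left(0 \right)}\right)\right)^{2} = \left(132 + \left(69 - 6 \cdot 0\right)\right)^{2} = \left(132 + \left(69 - 0\right)\right)^{2} = \left(132 + \left(69 + 0\right)\right)^{2} = \left(132 + 69\right)^{2} = 201^{2} = 40401$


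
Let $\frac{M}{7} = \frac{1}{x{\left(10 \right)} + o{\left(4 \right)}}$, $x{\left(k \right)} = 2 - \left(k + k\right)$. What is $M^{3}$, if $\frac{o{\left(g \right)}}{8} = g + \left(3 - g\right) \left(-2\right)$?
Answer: $\frac{343}{27000} \approx 0.012704$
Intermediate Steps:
$x{\left(k \right)} = 2 - 2 k$
$o{\left(g \right)} = -48 + 24 g$ ($o{\left(g \right)} = 8 \left(g + \left(3 - g\right) \left(-2\right)\right) = 8 \left(g + \left(-6 + 2 g\right)\right) = 8 \left(-6 + 3 g\right) = -48 + 24 g$)
$M = \frac{7}{30}$ ($M = \frac{7}{\left(2 - 20\right) + \left(-48 + 24 \cdot 4\right)} = \frac{7}{\left(2 - 20\right) + \left(-48 + 96\right)} = \frac{7}{-18 + 48} = \frac{7}{30} \approx 0.23333$)
$M^{3} = \left(\frac{7}{30}\right)^{3} = \frac{343}{27000}$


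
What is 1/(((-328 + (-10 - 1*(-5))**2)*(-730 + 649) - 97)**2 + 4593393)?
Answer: 1/602200309 ≈ 1.6606e-9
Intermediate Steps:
1/(((-328 + (-10 - 1*(-5))**2)*(-730 + 649) - 97)**2 + 4593393) = 1/(((-328 + (-10 + 5)**2)*(-81) - 97)**2 + 4593393) = 1/(((-328 + (-5)**2)*(-81) - 97)**2 + 4593393) = 1/(((-328 + 25)*(-81) - 97)**2 + 4593393) = 1/((-303*(-81) - 97)**2 + 4593393) = 1/((24543 - 97)**2 + 4593393) = 1/(24446**2 + 4593393) = 1/(597606916 + 4593393) = 1/602200309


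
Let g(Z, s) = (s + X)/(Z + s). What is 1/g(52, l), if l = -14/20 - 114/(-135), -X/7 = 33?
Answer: -4693/20777 ≈ -0.22587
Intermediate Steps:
X = -231 (X = -7*33 = -231)
l = 13/90 (l = -14*1/20 - 114*(-1/135) = -7/10 + 38/45 = 13/90 ≈ 0.14444)
g(Z, s) = (-231 + s)/(Z + s) (g(Z, s) = (s - 231)/(Z + s) = (-231 + s)/(Z + s))
1/g(52, l) = 1/((-231 + 13/90)/(52 + 13/90)) = 1/(-20777/90/(4693/90)) = 1/((90/4693)*(-20777/90)) = 1/(-20777/4693) = -4693/20777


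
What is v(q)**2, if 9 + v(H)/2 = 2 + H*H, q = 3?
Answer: 16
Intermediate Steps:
v(H) = -14 + 2*H**2 (v(H) = -18 + 2*(2 + H*H) = -18 + 2*(2 + H**2) = -18 + (4 + 2*H**2) = -14 + 2*H**2)
v(q)**2 = (-14 + 2*3**2)**2 = (-14 + 2*9)**2 = (-14 + 18)**2 = 4**2 = 16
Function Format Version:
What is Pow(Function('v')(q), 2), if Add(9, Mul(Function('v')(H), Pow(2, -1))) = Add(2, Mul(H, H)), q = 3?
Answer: 16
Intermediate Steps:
Function('v')(H) = Add(-14, Mul(2, Pow(H, 2))) (Function('v')(H) = Add(-18, Mul(2, Add(2, Mul(H, H)))) = Add(-18, Mul(2, Add(2, Pow(H, 2)))) = Add(-18, Add(4, Mul(2, Pow(H, 2)))) = Add(-14, Mul(2, Pow(H, 2))))
Pow(Function('v')(q), 2) = Pow(Add(-14, Mul(2, Pow(3, 2))), 2) = Pow(Add(-14, Mul(2, 9)), 2) = Pow(Add(-14, 18), 2) = Pow(4, 2) = 16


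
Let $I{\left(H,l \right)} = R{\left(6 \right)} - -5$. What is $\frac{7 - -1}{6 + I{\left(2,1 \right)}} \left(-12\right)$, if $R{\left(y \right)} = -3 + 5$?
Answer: $- \frac{96}{13} \approx -7.3846$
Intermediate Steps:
$R{\left(y \right)} = 2$
$I{\left(H,l \right)} = 7$ ($I{\left(H,l \right)} = 2 - -5 = 2 + 5 = 7$)
$\frac{7 - -1}{6 + I{\left(2,1 \right)}} \left(-12\right) = \frac{7 - -1}{6 + 7} \left(-12\right) = \frac{7 + 1}{13} \left(-12\right) = 8 \cdot \frac{1}{13} \left(-12\right) = \frac{8}{13} \left(-12\right) = - \frac{96}{13}$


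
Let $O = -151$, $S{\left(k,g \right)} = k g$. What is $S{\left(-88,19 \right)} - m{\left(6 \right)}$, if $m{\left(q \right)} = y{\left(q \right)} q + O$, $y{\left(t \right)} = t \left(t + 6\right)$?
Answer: $-1953$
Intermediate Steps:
$S{\left(k,g \right)} = g k$
$y{\left(t \right)} = t \left(6 + t\right)$
$m{\left(q \right)} = -151 + q^{2} \left(6 + q\right)$ ($m{\left(q \right)} = q \left(6 + q\right) q - 151 = q^{2} \left(6 + q\right) - 151 = -151 + q^{2} \left(6 + q\right)$)
$S{\left(-88,19 \right)} - m{\left(6 \right)} = 19 \left(-88\right) - \left(-151 + 6^{2} \left(6 + 6\right)\right) = -1672 - \left(-151 + 36 \cdot 12\right) = -1672 - \left(-151 + 432\right) = -1672 - 281 = -1953$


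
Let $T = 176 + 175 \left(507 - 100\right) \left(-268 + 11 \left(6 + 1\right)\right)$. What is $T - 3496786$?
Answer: $-17100585$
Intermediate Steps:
$T = -13603799$ ($T = 176 + 175 \cdot 407 \left(-268 + 11 \cdot 7\right) = 176 + 175 \cdot 407 \left(-268 + 77\right) = 176 + 175 \cdot 407 \left(-191\right) = 176 + 175 \left(-77737\right) = 176 - 13603975 = -13603799$)
$T - 3496786 = -13603799 - 3496786 = -17100585$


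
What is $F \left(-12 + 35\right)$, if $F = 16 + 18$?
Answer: $782$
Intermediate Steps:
$F = 34$
$F \left(-12 + 35\right) = 34 \left(-12 + 35\right) = 34 \cdot 23 = 782$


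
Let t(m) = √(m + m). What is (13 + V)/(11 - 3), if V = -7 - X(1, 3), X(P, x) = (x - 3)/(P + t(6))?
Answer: ¾ ≈ 0.75000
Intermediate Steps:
t(m) = √2*√m (t(m) = √(2*m) = √2*√m)
X(P, x) = (-3 + x)/(P + 2*√3) (X(P, x) = (x - 3)/(P + √2*√6) = (-3 + x)/(P + 2*√3))
V = -7 (V = -7 - (-3 + 3)/(1 + 2*√3) = -7 - 0/(1 + 2*√3) = -7 - 1*0 = -7 + 0 = -7)
(13 + V)/(11 - 3) = (13 - 7)/(11 - 3) = 6/8 = 6*(⅛) = ¾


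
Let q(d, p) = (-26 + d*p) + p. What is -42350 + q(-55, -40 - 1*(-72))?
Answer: -44104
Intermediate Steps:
q(d, p) = -26 + p + d*p
-42350 + q(-55, -40 - 1*(-72)) = -42350 + (-26 + (-40 - 1*(-72)) - 55*(-40 - 1*(-72))) = -42350 + (-26 + (-40 + 72) - 55*(-40 + 72)) = -42350 + (-26 + 32 - 55*32) = -42350 + (-26 + 32 - 1760) = -42350 - 1754 = -44104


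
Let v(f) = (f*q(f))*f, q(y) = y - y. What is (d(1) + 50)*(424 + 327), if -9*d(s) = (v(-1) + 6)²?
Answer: 34546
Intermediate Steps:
q(y) = 0
v(f) = 0 (v(f) = (f*0)*f = 0*f = 0)
d(s) = -4 (d(s) = -(0 + 6)²/9 = -⅑*6² = -⅑*36 = -4)
(d(1) + 50)*(424 + 327) = (-4 + 50)*(424 + 327) = 46*751 = 34546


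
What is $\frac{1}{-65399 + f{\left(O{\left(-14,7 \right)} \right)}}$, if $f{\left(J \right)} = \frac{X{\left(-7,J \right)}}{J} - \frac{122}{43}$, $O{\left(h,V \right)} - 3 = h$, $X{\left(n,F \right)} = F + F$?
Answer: $- \frac{43}{2812193} \approx -1.5291 \cdot 10^{-5}$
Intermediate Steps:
$X{\left(n,F \right)} = 2 F$
$O{\left(h,V \right)} = 3 + h$
$f{\left(J \right)} = - \frac{36}{43}$ ($f{\left(J \right)} = \frac{2 J}{J} - \frac{122}{43} = 2 - \frac{122}{43} = - \frac{36}{43}$)
$\frac{1}{-65399 + f{\left(O{\left(-14,7 \right)} \right)}} = \frac{1}{-65399 - \frac{36}{43}} = \frac{1}{- \frac{2812193}{43}} = - \frac{43}{2812193}$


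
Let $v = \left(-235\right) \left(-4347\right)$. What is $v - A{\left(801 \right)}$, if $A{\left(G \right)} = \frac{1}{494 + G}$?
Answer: $\frac{1322900774}{1295} \approx 1.0215 \cdot 10^{6}$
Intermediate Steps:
$v = 1021545$
$v - A{\left(801 \right)} = 1021545 - \frac{1}{494 + 801} = 1021545 - \frac{1}{1295} = \frac{1322900774}{1295}$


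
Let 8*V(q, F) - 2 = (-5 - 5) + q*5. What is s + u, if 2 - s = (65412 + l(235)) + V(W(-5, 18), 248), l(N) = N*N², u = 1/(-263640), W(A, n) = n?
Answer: -3438734359711/263640 ≈ -1.3043e+7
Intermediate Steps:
u = -1/263640 ≈ -3.7931e-6
l(N) = N³
V(q, F) = -1 + 5*q/8 (V(q, F) = ¼ + ((-5 - 5) + q*5)/8 = ¼ + (-10 + 5*q)/8 = ¼ + (-5/4 + 5*q/8) = -1 + 5*q/8)
s = -52173181/4 (s = 2 - ((65412 + 235³) + (-1 + (5/8)*18)) = 2 - ((65412 + 12977875) + (-1 + 45/4)) = 2 - (13043287 + 41/4) = 2 - 1*52173189/4 = 2 - 52173189/4 = -52173181/4 ≈ -1.3043e+7)
s + u = -52173181/4 - 1/263640 = -3438734359711/263640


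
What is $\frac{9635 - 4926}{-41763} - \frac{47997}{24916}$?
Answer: $- \frac{2121828155}{1040566908} \approx -2.0391$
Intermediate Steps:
$\frac{9635 - 4926}{-41763} - \frac{47997}{24916} = \left(9635 - 4926\right) \left(- \frac{1}{41763}\right) - \frac{47997}{24916} = 4709 \left(- \frac{1}{41763}\right) - \frac{47997}{24916} = - \frac{4709}{41763} - \frac{47997}{24916} = - \frac{2121828155}{1040566908}$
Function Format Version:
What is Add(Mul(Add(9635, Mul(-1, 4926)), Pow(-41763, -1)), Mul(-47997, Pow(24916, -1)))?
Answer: Rational(-2121828155, 1040566908) ≈ -2.0391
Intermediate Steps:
Add(Mul(Add(9635, Mul(-1, 4926)), Pow(-41763, -1)), Mul(-47997, Pow(24916, -1))) = Add(Mul(Add(9635, -4926), Rational(-1, 41763)), Mul(-47997, Rational(1, 24916))) = Add(Mul(4709, Rational(-1, 41763)), Rational(-47997, 24916)) = Add(Rational(-4709, 41763), Rational(-47997, 24916)) = Rational(-2121828155, 1040566908)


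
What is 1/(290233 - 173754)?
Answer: 1/116479 ≈ 8.5852e-6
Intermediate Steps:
1/(290233 - 173754) = 1/116479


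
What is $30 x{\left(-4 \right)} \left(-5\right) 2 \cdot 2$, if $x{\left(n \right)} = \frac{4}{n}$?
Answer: $600$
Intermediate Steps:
$30 x{\left(-4 \right)} \left(-5\right) 2 \cdot 2 = 30 \frac{4}{-4} \left(-5\right) 2 \cdot 2 = 30 \cdot 4 \left(- \frac{1}{4}\right) \left(-5\right) 2 \cdot 2 = 30 \left(-1\right) \left(-5\right) 2 \cdot 2 = 30 \cdot 5 \cdot 2 \cdot 2 = 30 \cdot 10 \cdot 2 = 300 \cdot 2 = 600$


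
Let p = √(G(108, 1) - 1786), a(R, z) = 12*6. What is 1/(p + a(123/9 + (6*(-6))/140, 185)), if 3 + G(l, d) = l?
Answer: 72/6865 - 41*I/6865 ≈ 0.010488 - 0.0059723*I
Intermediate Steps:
G(l, d) = -3 + l
a(R, z) = 72
p = 41*I (p = √((-3 + 108) - 1786) = √(105 - 1786) = √(-1681) = 41*I ≈ 41.0*I)
1/(p + a(123/9 + (6*(-6))/140, 185)) = 1/(41*I + 72) = 1/(72 + 41*I) = (72 - 41*I)/6865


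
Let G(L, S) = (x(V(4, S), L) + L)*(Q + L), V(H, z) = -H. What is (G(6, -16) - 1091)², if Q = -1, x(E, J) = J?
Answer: 1062961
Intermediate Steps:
G(L, S) = 2*L*(-1 + L) (G(L, S) = (L + L)*(-1 + L) = (2*L)*(-1 + L) = 2*L*(-1 + L))
(G(6, -16) - 1091)² = (2*6*(-1 + 6) - 1091)² = (2*6*5 - 1091)² = (60 - 1091)² = (-1031)² = 1062961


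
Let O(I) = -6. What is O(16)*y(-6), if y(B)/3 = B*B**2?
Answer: 3888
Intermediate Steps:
y(B) = 3*B**3 (y(B) = 3*(B*B**2) = 3*B**3)
O(16)*y(-6) = -18*(-6)**3 = -18*(-216) = -6*(-648) = 3888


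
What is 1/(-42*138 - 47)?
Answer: -1/5843 ≈ -0.00017114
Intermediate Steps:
1/(-42*138 - 47) = 1/(-5796 - 47) = 1/(-5843) = -1/5843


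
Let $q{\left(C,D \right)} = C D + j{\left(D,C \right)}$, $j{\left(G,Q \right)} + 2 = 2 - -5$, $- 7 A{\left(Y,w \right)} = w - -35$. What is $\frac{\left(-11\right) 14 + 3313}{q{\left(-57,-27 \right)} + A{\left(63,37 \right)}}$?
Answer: $\frac{22113}{10736} \approx 2.0597$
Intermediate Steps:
$A{\left(Y,w \right)} = -5 - \frac{w}{7}$ ($A{\left(Y,w \right)} = - \frac{w - -35}{7} = - \frac{w + 35}{7} = - \frac{35 + w}{7} = -5 - \frac{w}{7}$)
$j{\left(G,Q \right)} = 5$ ($j{\left(G,Q \right)} = -2 + \left(2 - -5\right) = -2 + \left(2 + 5\right) = -2 + 7 = 5$)
$q{\left(C,D \right)} = 5 + C D$ ($q{\left(C,D \right)} = C D + 5 = 5 + C D$)
$\frac{\left(-11\right) 14 + 3313}{q{\left(-57,-27 \right)} + A{\left(63,37 \right)}} = \frac{\left(-11\right) 14 + 3313}{\left(5 - -1539\right) - \frac{72}{7}} = \frac{-154 + 3313}{\left(5 + 1539\right) - \frac{72}{7}} = \frac{3159}{1544 - \frac{72}{7}} = \frac{3159}{\frac{10736}{7}} = 3159 \cdot \frac{7}{10736} = \frac{22113}{10736}$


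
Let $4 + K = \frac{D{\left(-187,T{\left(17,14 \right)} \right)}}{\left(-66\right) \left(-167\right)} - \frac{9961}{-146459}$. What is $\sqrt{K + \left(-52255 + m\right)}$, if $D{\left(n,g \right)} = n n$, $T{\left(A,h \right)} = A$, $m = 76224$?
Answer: $\frac{\sqrt{18508481390470686}}{878754} \approx 154.82$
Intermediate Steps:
$D{\left(n,g \right)} = n^{2}$
$K = - \frac{667267}{878754}$ ($K = -4 - \left(- \frac{9961}{146459} - \frac{\left(-187\right)^{2}}{\left(-66\right) \left(-167\right)}\right) = -4 - \left(- \frac{9961}{146459} - \frac{34969}{11022}\right) = -4 + \left(34969 \cdot \frac{1}{11022} + \frac{9961}{146459}\right) = -4 + \left(\frac{3179}{1002} + \frac{9961}{146459}\right) = -4 + \frac{2847749}{878754} = - \frac{667267}{878754} \approx -0.75933$)
$\sqrt{K + \left(-52255 + m\right)} = \sqrt{- \frac{667267}{878754} + \left(-52255 + 76224\right)} = \sqrt{- \frac{667267}{878754} + 23969} = \sqrt{\frac{21062187359}{878754}} = \frac{\sqrt{18508481390470686}}{878754}$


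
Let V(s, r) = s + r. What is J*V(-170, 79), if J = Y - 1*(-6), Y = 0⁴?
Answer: -546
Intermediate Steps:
Y = 0
V(s, r) = r + s
J = 6 (J = 0 - 1*(-6) = 0 + 6 = 6)
J*V(-170, 79) = 6*(79 - 170) = 6*(-91) = -546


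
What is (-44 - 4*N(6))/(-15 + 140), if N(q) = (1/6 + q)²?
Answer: -353/225 ≈ -1.5689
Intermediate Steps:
N(q) = (⅙ + q)²
(-44 - 4*N(6))/(-15 + 140) = (-44 - (1 + 6*6)²/9)/(-15 + 140) = (-44 - (1 + 36)²/9)/125 = (-44 - 37²/9)/125 = (-44 - 1369/9)/125 = (1/125)*(-1765/9) = -353/225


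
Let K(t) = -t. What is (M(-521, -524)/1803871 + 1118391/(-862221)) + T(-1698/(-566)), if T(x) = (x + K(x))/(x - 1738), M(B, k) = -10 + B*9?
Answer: -673828222680/518445152497 ≈ -1.2997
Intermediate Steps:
M(B, k) = -10 + 9*B
T(x) = 0 (T(x) = (x - x)/(x - 1738) = 0/(-1738 + x) = 0)
(M(-521, -524)/1803871 + 1118391/(-862221)) + T(-1698/(-566)) = ((-10 + 9*(-521))/1803871 + 1118391/(-862221)) + 0 = ((-10 - 4689)*(1/1803871) + 1118391*(-1/862221)) + 0 = (-4699*1/1803871 - 372797/287407) + 0 = (-4699/1803871 - 372797/287407) + 0 = -673828222680/518445152497 + 0 = -673828222680/518445152497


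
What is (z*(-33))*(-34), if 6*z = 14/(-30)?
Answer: -1309/15 ≈ -87.267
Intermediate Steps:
z = -7/90 (z = (14/(-30))/6 = (14*(-1/30))/6 = (1/6)*(-7/15) = -7/90 ≈ -0.077778)
(z*(-33))*(-34) = -7/90*(-33)*(-34) = (77/30)*(-34) = -1309/15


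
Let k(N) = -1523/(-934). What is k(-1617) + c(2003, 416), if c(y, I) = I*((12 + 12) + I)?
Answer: 170960883/934 ≈ 1.8304e+5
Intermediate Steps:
c(y, I) = I*(24 + I)
k(N) = 1523/934 (k(N) = -1523*(-1/934) = 1523/934)
k(-1617) + c(2003, 416) = 1523/934 + 416*(24 + 416) = 1523/934 + 416*440 = 1523/934 + 183040 = 170960883/934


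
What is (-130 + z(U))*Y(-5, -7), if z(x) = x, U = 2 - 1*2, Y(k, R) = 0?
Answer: 0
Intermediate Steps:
U = 0 (U = 2 - 2 = 0)
(-130 + z(U))*Y(-5, -7) = (-130 + 0)*0 = -130*0 = 0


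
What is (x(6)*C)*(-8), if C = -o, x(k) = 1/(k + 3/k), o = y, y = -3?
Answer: -48/13 ≈ -3.6923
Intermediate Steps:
o = -3
C = 3 (C = -1*(-3) = 3)
(x(6)*C)*(-8) = ((6/(3 + 6²))*3)*(-8) = ((6/(3 + 36))*3)*(-8) = ((6/39)*3)*(-8) = ((6*(1/39))*3)*(-8) = ((2/13)*3)*(-8) = (6/13)*(-8) = -48/13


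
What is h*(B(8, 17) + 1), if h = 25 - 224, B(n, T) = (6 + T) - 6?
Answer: -3582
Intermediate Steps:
B(n, T) = T
h = -199
h*(B(8, 17) + 1) = -199*(17 + 1) = -199*18 = -3582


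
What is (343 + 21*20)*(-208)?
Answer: -158704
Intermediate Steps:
(343 + 21*20)*(-208) = (343 + 420)*(-208) = 763*(-208) = -158704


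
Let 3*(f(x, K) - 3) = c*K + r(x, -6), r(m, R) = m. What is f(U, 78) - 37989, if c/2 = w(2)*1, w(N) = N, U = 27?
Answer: -37873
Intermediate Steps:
c = 4 (c = 2*(2*1) = 2*2 = 4)
f(x, K) = 3 + x/3 + 4*K/3 (f(x, K) = 3 + (4*K + x)/3 = 3 + (x + 4*K)/3 = 3 + (x/3 + 4*K/3) = 3 + x/3 + 4*K/3)
f(U, 78) - 37989 = (3 + (⅓)*27 + (4/3)*78) - 37989 = (3 + 9 + 104) - 37989 = 116 - 37989 = -37873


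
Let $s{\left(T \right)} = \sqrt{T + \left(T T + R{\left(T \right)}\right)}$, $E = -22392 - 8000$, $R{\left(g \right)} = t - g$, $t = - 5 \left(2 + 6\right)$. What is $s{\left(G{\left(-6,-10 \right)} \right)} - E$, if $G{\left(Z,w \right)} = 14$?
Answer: $30392 + 2 \sqrt{39} \approx 30405.0$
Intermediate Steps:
$t = -40$ ($t = \left(-5\right) 8 = -40$)
$R{\left(g \right)} = -40 - g$
$E = -30392$
$s{\left(T \right)} = \sqrt{-40 + T^{2}}$ ($s{\left(T \right)} = \sqrt{T - \left(40 + T - T T\right)} = \sqrt{T - \left(40 + T - T^{2}\right)} = \sqrt{-40 + T^{2}}$)
$s{\left(G{\left(-6,-10 \right)} \right)} - E = \sqrt{-40 + 14^{2}} - -30392 = \sqrt{-40 + 196} + 30392 = \sqrt{156} + 30392 = 2 \sqrt{39} + 30392 = 30392 + 2 \sqrt{39}$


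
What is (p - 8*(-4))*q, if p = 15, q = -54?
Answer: -2538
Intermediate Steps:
(p - 8*(-4))*q = (15 - 8*(-4))*(-54) = (15 + 32)*(-54) = 47*(-54) = -2538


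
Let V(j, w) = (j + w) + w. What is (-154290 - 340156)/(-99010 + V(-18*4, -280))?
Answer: 247223/49821 ≈ 4.9622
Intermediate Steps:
V(j, w) = j + 2*w
(-154290 - 340156)/(-99010 + V(-18*4, -280)) = (-154290 - 340156)/(-99010 + (-18*4 + 2*(-280))) = -494446/(-99010 + (-72 - 560)) = -494446/(-99010 - 632) = -494446/(-99642) = -494446*(-1/99642) = 247223/49821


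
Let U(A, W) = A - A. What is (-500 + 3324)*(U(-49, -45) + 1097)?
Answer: 3097928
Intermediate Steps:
U(A, W) = 0
(-500 + 3324)*(U(-49, -45) + 1097) = (-500 + 3324)*(0 + 1097) = 2824*1097 = 3097928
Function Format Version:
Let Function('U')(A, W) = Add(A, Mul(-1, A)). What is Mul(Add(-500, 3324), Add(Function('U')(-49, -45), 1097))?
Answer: 3097928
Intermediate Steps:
Function('U')(A, W) = 0
Mul(Add(-500, 3324), Add(Function('U')(-49, -45), 1097)) = Mul(Add(-500, 3324), Add(0, 1097)) = Mul(2824, 1097) = 3097928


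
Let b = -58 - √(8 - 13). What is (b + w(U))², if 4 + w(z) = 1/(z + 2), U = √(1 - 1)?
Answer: 15109/4 + 123*I*√5 ≈ 3777.3 + 275.04*I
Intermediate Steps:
U = 0 (U = √0 = 0)
b = -58 - I*√5 (b = -58 - √(-5) = -58 - I*√5 ≈ -58.0 - 2.2361*I)
w(z) = -4 + 1/(2 + z) (w(z) = -4 + 1/(z + 2) = -4 + 1/(2 + z))
(b + w(U))² = ((-58 - I*√5) + (-7 - 4*0)/(2 + 0))² = ((-58 - I*√5) + (-7 + 0)/2)² = ((-58 - I*√5) + (½)*(-7))² = ((-58 - I*√5) - 7/2)² = (-123/2 - I*√5)²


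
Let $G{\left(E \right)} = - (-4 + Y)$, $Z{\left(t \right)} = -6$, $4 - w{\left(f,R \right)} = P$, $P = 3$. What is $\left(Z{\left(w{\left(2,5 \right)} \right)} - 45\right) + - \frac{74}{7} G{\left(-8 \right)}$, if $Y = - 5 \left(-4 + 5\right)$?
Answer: $- \frac{1023}{7} \approx -146.14$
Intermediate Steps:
$w{\left(f,R \right)} = 1$ ($w{\left(f,R \right)} = 4 - 3 = 1$)
$Y = -5$ ($Y = \left(-5\right) 1 = -5$)
$G{\left(E \right)} = 9$ ($G{\left(E \right)} = - (-4 - 5) = \left(-1\right) \left(-9\right) = 9$)
$\left(Z{\left(w{\left(2,5 \right)} \right)} - 45\right) + - \frac{74}{7} G{\left(-8 \right)} = \left(-6 - 45\right) + - \frac{74}{7} \cdot 9 = \left(-6 - 45\right) + \left(-74\right) \frac{1}{7} \cdot 9 = -51 - \frac{666}{7} = - \frac{1023}{7}$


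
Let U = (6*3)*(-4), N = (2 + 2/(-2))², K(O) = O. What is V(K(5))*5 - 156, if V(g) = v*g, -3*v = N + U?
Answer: 1307/3 ≈ 435.67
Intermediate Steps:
N = 1 (N = (2 + 2*(-½))² = (2 - 1)² = 1² = 1)
U = -72 (U = 18*(-4) = -72)
v = 71/3 (v = -(1 - 72)/3 = -⅓*(-71) = 71/3 ≈ 23.667)
V(g) = 71*g/3
V(K(5))*5 - 156 = ((71/3)*5)*5 - 156 = (355/3)*5 - 156 = 1775/3 - 156 = 1307/3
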